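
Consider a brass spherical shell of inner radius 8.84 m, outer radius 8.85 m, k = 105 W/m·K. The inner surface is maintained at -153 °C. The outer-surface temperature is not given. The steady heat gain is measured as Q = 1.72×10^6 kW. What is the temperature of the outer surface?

T_out = 13.6 °C

Sum the resistances:
  R_brass = (1/8.84 − 1/8.85)/(4πk) = 1.278×10^-4/(4π·105) = 9.687×10^-8 K/W
ΣR = 9.687×10^-8 K/W
ΔT = Q·ΣR = 1.72×10^9 × 9.687×10^-8 = 166.6 K
Heat flows inward, so T_out = T_in + ΔT = -153 + 166.6 = 13.6 °C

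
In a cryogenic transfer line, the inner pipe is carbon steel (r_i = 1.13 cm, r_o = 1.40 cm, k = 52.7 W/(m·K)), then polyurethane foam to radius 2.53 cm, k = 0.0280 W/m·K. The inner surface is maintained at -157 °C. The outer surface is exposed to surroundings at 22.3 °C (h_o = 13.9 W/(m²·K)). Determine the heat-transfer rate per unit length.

Resistance network (inner→outer):
  R'_carbon steel = ln(0.0140/0.0113)/(2πk) = 0.2143/(2π·52.7) = 6.471×10^-4 m·K/W
  R'_polyurethane foam = ln(0.0253/0.0140)/(2πk) = 0.5917/(2π·0.0280) = 3.364 m·K/W
  R'_conv,out = 1/(2πr h) = 1/(2π·0.0253·13.9) = 0.4526 m·K/W
ΣR = 6.471×10^-4 + 3.364 + 0.4526 = 3.817 m·K/W
Q' = ΔT/ΣR = (-157 °C − 22.3 °C)/3.817 = -47.0 W/m
(Negative Q' ⇒ heat flows inward; heat gain = 47.0 W/m.)

Q' = 47.0 W/m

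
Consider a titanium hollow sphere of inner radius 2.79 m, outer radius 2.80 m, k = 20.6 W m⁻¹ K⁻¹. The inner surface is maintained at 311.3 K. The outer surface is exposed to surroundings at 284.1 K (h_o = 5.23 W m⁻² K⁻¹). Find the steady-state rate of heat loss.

Treat each layer as a resistance in series:
  R_titanium = (1/2.79 − 1/2.80)/(4πk) = 0.001280/(4π·20.6) = 4.945×10^-6 K/W
  R_conv,out = 1/(4πr²h) = 1/(4π·2.80²·5.23) = 0.001941 K/W
ΣR = 4.945×10^-6 + 0.001941 = 0.001946 K/W
Q = ΔT/ΣR = (311.3 K − 284.1 K)/0.001946 = 14000 W

Q = 14000 W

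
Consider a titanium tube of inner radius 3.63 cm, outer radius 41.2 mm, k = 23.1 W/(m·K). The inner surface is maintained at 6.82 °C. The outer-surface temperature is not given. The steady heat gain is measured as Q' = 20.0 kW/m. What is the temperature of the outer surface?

Sum the resistances:
  R'_titanium = ln(0.0412/0.0363)/(2πk) = 0.1266/(2π·23.1) = 8.724×10^-4 m·K/W
ΣR = 8.724×10^-4 m·K/W
ΔT = Q'·ΣR = 20000 × 8.724×10^-4 = 17.45 K
Heat flows inward, so T_out = T_in + ΔT = 6.82 + 17.45 = 24.3 °C

T_out = 24.3 °C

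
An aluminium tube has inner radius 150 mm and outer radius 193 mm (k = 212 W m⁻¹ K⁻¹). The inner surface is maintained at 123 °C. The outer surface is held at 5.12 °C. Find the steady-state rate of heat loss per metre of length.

Q' = 2πk·ΔT/ln(r₂/r₁) = 2π × 212 × 117.88 / ln(0.193/0.150) = 6.23×10^5 W/m

Q' = 623 kW/m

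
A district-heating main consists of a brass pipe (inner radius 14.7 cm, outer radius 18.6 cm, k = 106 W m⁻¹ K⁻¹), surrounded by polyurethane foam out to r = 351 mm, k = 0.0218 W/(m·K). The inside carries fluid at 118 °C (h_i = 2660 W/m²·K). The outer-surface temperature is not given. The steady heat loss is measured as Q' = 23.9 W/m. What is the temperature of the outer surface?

T_out = 7.2 °C

Sum the resistances:
  R'_conv,in = 1/(2πr h) = 1/(2π·0.147·2660) = 4.070×10^-4 m·K/W
  R'_brass = ln(0.186/0.147)/(2πk) = 0.2353/(2π·106) = 3.533×10^-4 m·K/W
  R'_polyurethane foam = ln(0.351/0.186)/(2πk) = 0.6350/(2π·0.0218) = 4.636 m·K/W
ΣR = 4.637 m·K/W
ΔT = Q'·ΣR = 23.9 × 4.637 = 110.8 K
Heat flows outward, so T_out = T_in − ΔT = 118 − 110.8 = 7.2 °C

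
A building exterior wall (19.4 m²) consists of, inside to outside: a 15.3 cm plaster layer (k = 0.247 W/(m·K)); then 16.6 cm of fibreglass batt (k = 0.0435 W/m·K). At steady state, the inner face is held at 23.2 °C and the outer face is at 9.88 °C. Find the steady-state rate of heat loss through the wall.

Q = 58.3 W

Resistance network (inner→outer):
  R_plaster = L/(kA) = 0.153/(0.247·19.4) = 0.03193 K/W
  R_fibreglass batt = L/(kA) = 0.166/(0.0435·19.4) = 0.1967 K/W
ΣR = 0.03193 + 0.1967 = 0.2286 K/W
Q = ΔT/ΣR = (23.2 °C − 9.88 °C)/0.2286 = 58.3 W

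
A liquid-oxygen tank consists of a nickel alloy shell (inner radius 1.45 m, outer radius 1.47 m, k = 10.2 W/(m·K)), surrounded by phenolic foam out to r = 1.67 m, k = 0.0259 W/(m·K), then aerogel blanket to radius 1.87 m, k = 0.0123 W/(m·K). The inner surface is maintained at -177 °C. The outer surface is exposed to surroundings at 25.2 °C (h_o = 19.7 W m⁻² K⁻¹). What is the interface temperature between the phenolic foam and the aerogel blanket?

T = -101 °C

Series thermal resistances, inner to outer:
  R_nickel alloy = (1/1.45 − 1/1.47)/(4πk) = 0.009383/(4π·10.2) = 7.320×10^-5 K/W
  R_phenolic foam = (1/1.47 − 1/1.67)/(4πk) = 0.08147/(4π·0.0259) = 0.2503 K/W
  R_aerogel blanket = (1/1.67 − 1/1.87)/(4πk) = 0.06404/(4π·0.0123) = 0.4143 K/W
  R_conv,out = 1/(4πr²h) = 1/(4π·1.87²·19.7) = 0.001155 K/W
ΣR = 7.320×10^-5 + 0.2503 + 0.4143 + 0.001155 = 0.6658 K/W
Q = ΔT/ΣR = (-177 °C − 25.2 °C)/0.6658 = -303.7 W
From the inner boundary to the phenolic foam/aerogel blanket interface, ΣR_partial = 0.2504 K/W.
T_interface = T_in − Q·ΣR_partial = -177 °C − (-303.7)(0.2504) = -101 °C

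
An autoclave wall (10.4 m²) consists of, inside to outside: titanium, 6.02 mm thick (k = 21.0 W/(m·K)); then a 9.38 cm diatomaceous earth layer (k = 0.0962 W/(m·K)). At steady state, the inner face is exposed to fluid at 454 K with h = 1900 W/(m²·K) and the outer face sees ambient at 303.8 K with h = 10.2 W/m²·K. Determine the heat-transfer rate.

Q = 1450 W

Series thermal resistances, inner to outer:
  R_conv,in = 1/(hA) = 1/(1900·10.4) = 5.061×10^-5 K/W
  R_titanium = L/(kA) = 0.00602/(21.0·10.4) = 2.756×10^-5 K/W
  R_diatomaceous earth = L/(kA) = 0.0938/(0.0962·10.4) = 0.09375 K/W
  R_conv,out = 1/(hA) = 1/(10.2·10.4) = 0.009427 K/W
ΣR = 5.061×10^-5 + 2.756×10^-5 + 0.09375 + 0.009427 = 0.1033 K/W
Q = ΔT/ΣR = (454 K − 303.8 K)/0.1033 = 1450 W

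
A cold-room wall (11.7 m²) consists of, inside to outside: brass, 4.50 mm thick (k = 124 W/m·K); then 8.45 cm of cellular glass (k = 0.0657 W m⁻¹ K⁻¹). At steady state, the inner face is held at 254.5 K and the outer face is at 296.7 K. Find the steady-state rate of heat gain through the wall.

Series thermal resistances, inner to outer:
  R_brass = L/(kA) = 0.00450/(124·11.7) = 3.102×10^-6 K/W
  R_cellular glass = L/(kA) = 0.0845/(0.0657·11.7) = 0.1099 K/W
ΣR = 3.102×10^-6 + 0.1099 = 0.1099 K/W
Q = ΔT/ΣR = (254.5 K − 296.7 K)/0.1099 = -384 W
(Negative Q ⇒ heat flows inward; heat gain = 384 W.)

Q = 384 W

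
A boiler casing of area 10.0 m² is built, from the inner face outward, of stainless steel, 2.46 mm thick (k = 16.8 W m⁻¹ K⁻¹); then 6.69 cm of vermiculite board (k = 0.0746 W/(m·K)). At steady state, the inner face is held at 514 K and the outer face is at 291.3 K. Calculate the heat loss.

Series thermal resistances, inner to outer:
  R_stainless steel = L/(kA) = 0.00246/(16.8·10.0) = 1.464×10^-5 K/W
  R_vermiculite board = L/(kA) = 0.0669/(0.0746·10.0) = 0.08968 K/W
ΣR = 1.464×10^-5 + 0.08968 = 0.08969 K/W
Q = ΔT/ΣR = (514 K − 291.3 K)/0.08969 = 2480 W

Q = 2.48 kW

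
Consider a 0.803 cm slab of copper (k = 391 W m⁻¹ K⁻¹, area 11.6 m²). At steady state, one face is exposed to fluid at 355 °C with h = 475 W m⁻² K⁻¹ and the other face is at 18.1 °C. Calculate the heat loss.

Resistance network (inner→outer):
  R_conv,in = 1/(hA) = 1/(475·11.6) = 1.815×10^-4 K/W
  R_copper = L/(kA) = 0.00803/(391·11.6) = 1.770×10^-6 K/W
ΣR = 1.815×10^-4 + 1.770×10^-6 = 1.833×10^-4 K/W
Q = ΔT/ΣR = (355 °C − 18.1 °C)/1.833×10^-4 = 1.84×10^6 W

Q = 1.84×10^6 W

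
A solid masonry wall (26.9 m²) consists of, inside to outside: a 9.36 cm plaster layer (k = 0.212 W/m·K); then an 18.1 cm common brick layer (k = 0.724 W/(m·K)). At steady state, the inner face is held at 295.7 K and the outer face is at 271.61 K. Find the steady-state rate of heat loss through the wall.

Q = 937 W

Treat each layer as a resistance in series:
  R_plaster = L/(kA) = 0.0936/(0.212·26.9) = 0.01641 K/W
  R_common brick = L/(kA) = 0.181/(0.724·26.9) = 0.009294 K/W
ΣR = 0.01641 + 0.009294 = 0.02570 K/W
Q = ΔT/ΣR = (295.7 K − 271.61 K)/0.02570 = 937 W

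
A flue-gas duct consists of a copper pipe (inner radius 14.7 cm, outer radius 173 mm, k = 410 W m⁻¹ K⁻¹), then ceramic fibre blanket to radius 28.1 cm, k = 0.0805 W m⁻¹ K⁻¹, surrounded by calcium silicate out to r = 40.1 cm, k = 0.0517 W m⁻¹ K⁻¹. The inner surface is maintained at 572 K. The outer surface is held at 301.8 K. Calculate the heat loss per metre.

Treat each layer as a resistance in series:
  R'_copper = ln(0.173/0.147)/(2πk) = 0.1629/(2π·410) = 6.322×10^-5 m·K/W
  R'_ceramic fibre blanket = ln(0.281/0.173)/(2πk) = 0.4851/(2π·0.0805) = 0.9590 m·K/W
  R'_calcium silicate = ln(0.401/0.281)/(2πk) = 0.3556/(2π·0.0517) = 1.095 m·K/W
ΣR = 6.322×10^-5 + 0.9590 + 1.095 = 2.054 m·K/W
Q' = ΔT/ΣR = (572 K − 301.8 K)/2.054 = 132 W/m

Q' = 132 W/m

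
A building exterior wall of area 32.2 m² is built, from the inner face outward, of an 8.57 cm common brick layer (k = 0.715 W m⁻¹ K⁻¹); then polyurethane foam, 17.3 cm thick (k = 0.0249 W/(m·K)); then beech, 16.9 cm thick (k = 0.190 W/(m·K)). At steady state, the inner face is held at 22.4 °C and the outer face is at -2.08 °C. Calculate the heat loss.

Treat each layer as a resistance in series:
  R_common brick = L/(kA) = 0.0857/(0.715·32.2) = 0.003722 K/W
  R_polyurethane foam = L/(kA) = 0.173/(0.0249·32.2) = 0.2158 K/W
  R_beech = L/(kA) = 0.169/(0.190·32.2) = 0.02762 K/W
ΣR = 0.003722 + 0.2158 + 0.02762 = 0.2471 K/W
Q = ΔT/ΣR = (22.4 °C − -2.08 °C)/0.2471 = 99.1 W

Q = 99.1 W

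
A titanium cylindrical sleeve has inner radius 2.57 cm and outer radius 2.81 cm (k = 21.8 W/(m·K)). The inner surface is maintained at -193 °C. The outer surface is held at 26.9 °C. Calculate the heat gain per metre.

Q' = 337 kW/m

Q' = 2πk·ΔT/ln(r₂/r₁) = 2π × 21.8 × 219.9 / ln(0.0281/0.0257) = 3.37×10^5 W/m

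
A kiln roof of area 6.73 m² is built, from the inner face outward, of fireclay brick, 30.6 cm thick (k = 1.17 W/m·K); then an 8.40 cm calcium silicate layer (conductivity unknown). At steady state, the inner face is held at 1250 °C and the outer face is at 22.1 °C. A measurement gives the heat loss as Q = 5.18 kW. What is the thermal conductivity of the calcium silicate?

ΣR = ΔT/Q = |1250 − 22.1|/5180 = 0.2370 K/W
Known resistances:
  R_fireclay brick = L/(kA) = 0.306/(1.17·6.73) = 0.03886 K/W
R_calcium silicate = ΣR − ΣR_known = 0.2370 − 0.03886 = 0.1981 K/W
L/(kA) = 0.1981 ⇒ k = 0.0840/(0.1981·6.73) = 0.0630 W/m·K

k = 0.0630 W/m·K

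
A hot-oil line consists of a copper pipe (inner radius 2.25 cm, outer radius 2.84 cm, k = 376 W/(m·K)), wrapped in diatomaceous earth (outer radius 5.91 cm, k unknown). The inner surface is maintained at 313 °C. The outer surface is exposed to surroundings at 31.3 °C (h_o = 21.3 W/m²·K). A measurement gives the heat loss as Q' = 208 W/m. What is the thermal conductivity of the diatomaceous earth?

ΣR = ΔT/Q' = |313 − 31.3|/208 = 1.354 m·K/W
Known resistances:
  R'_copper = ln(0.0284/0.0225)/(2πk) = 0.2329/(2π·376) = 9.857×10^-5 m·K/W
  R'_conv,out = 1/(2πr h) = 1/(2π·0.0591·21.3) = 0.1264 m·K/W
R_diatomaceous earth = ΣR − ΣR_known = 1.354 − 0.1265 = 1.228 m·K/W
ln(r₂/r₁)/(2πk) = 1.228 ⇒ k = 0.7328/(2π·1.228) = 0.0950 W/m·K

k = 0.0950 W/m·K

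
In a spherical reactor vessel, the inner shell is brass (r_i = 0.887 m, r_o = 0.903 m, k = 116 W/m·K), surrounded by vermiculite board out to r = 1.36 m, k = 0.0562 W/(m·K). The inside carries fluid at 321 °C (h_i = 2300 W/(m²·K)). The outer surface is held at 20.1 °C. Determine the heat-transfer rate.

Q = 571 W

Treat each layer as a resistance in series:
  R_conv,in = 1/(4πr²h) = 1/(4π·0.887²·2300) = 4.398×10^-5 K/W
  R_brass = (1/0.887 − 1/0.903)/(4πk) = 0.01998/(4π·116) = 1.370×10^-5 K/W
  R_vermiculite board = (1/0.903 − 1/1.36)/(4πk) = 0.3721/(4π·0.0562) = 0.5269 K/W
ΣR = 4.398×10^-5 + 1.370×10^-5 + 0.5269 = 0.5270 K/W
Q = ΔT/ΣR = (321 °C − 20.1 °C)/0.5270 = 571 W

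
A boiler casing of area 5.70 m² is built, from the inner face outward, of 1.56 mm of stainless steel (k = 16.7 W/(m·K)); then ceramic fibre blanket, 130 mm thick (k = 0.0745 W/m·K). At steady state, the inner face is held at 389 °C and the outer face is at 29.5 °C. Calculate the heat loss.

Treat each layer as a resistance in series:
  R_stainless steel = L/(kA) = 0.00156/(16.7·5.70) = 1.639×10^-5 K/W
  R_ceramic fibre blanket = L/(kA) = 0.130/(0.0745·5.70) = 0.3061 K/W
ΣR = 1.639×10^-5 + 0.3061 = 0.3061 K/W
Q = ΔT/ΣR = (389 °C − 29.5 °C)/0.3061 = 1170 W

Q = 1170 W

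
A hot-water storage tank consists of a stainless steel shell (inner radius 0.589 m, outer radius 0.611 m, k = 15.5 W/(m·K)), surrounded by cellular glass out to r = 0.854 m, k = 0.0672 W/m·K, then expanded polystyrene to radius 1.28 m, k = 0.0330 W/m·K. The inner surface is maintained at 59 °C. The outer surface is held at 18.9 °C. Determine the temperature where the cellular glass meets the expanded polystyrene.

Series thermal resistances, inner to outer:
  R_stainless steel = (1/0.589 − 1/0.611)/(4πk) = 0.06113/(4π·15.5) = 3.139×10^-4 K/W
  R_cellular glass = (1/0.611 − 1/0.854)/(4πk) = 0.4657/(4π·0.0672) = 0.5515 K/W
  R_expanded polystyrene = (1/0.854 − 1/1.28)/(4πk) = 0.3897/(4π·0.0330) = 0.9398 K/W
ΣR = 3.139×10^-4 + 0.5515 + 0.9398 = 1.492 K/W
Q = ΔT/ΣR = (59 °C − 18.9 °C)/1.492 = 26.88 W
From the inner boundary to the cellular glass/expanded polystyrene interface, ΣR_partial = 0.5518 K/W.
T_interface = T_in − Q·ΣR_partial = 59 °C − (26.88)(0.5518) = 44.2 °C

T = 44.2 °C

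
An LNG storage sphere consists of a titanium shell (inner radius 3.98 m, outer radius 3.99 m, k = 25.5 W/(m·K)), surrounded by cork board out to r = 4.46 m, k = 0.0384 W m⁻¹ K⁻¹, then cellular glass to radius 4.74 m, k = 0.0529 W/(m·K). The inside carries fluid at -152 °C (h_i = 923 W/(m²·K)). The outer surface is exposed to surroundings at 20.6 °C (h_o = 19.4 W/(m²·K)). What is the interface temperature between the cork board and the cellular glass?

Resistance network (inner→outer):
  R_conv,in = 1/(4πr²h) = 1/(4π·3.98²·923) = 5.443×10^-6 K/W
  R_titanium = (1/3.98 − 1/3.99)/(4πk) = 6.297×10^-4/(4π·25.5) = 1.965×10^-6 K/W
  R_cork board = (1/3.99 − 1/4.46)/(4πk) = 0.02641/(4π·0.0384) = 0.05473 K/W
  R_cellular glass = (1/4.46 − 1/4.74)/(4πk) = 0.01324/(4π·0.0529) = 0.01992 K/W
  R_conv,out = 1/(4πr²h) = 1/(4π·4.74²·19.4) = 1.826×10^-4 K/W
ΣR = 5.443×10^-6 + 1.965×10^-6 + 0.05473 + 0.01992 + 1.826×10^-4 = 0.07484 K/W
Q = ΔT/ΣR = (-152 °C − 20.6 °C)/0.07484 = -2306 W
From the inner boundary to the cork board/cellular glass interface, ΣR_partial = 0.05474 K/W.
T_interface = T_in − Q·ΣR_partial = -152 °C − (-2306)(0.05474) = -25.8 °C

T = -25.8 °C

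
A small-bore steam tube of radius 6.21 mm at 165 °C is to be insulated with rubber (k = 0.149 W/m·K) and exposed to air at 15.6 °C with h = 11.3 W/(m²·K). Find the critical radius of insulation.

r_cr = 1.32 cm

For a cylinder, r_cr = k_ins/h = 0.149/11.3 = 0.0132 m = 1.32 cm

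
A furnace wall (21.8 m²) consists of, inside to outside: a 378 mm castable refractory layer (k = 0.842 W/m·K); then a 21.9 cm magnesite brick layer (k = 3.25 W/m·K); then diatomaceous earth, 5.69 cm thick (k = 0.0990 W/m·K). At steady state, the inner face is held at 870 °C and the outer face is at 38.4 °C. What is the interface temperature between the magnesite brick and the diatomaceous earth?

T = 476 °C

Series thermal resistances, inner to outer:
  R_castable refractory = L/(kA) = 0.378/(0.842·21.8) = 0.02059 K/W
  R_magnesite brick = L/(kA) = 0.219/(3.25·21.8) = 0.003091 K/W
  R_diatomaceous earth = L/(kA) = 0.0569/(0.0990·21.8) = 0.02636 K/W
ΣR = 0.02059 + 0.003091 + 0.02636 = 0.05004 K/W
Q = ΔT/ΣR = (870 °C − 38.4 °C)/0.05004 = 16620 W
From the inner boundary to the magnesite brick/diatomaceous earth interface, ΣR_partial = 0.02368 K/W.
T_interface = T_in − Q·ΣR_partial = 870 °C − (16620)(0.02368) = 476 °C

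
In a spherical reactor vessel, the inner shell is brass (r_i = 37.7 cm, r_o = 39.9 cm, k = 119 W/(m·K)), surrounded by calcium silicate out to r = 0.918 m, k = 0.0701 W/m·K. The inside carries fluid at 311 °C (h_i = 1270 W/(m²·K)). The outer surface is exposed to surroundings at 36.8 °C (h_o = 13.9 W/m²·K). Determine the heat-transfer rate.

Resistance network (inner→outer):
  R_conv,in = 1/(4πr²h) = 1/(4π·0.377²·1270) = 4.409×10^-4 K/W
  R_brass = (1/0.377 − 1/0.399)/(4πk) = 0.1463/(4π·119) = 9.780×10^-5 K/W
  R_calcium silicate = (1/0.399 − 1/0.918)/(4πk) = 1.417/(4π·0.0701) = 1.609 K/W
  R_conv,out = 1/(4πr²h) = 1/(4π·0.918²·13.9) = 0.006793 K/W
ΣR = 4.409×10^-4 + 9.780×10^-5 + 1.609 + 0.006793 = 1.616 K/W
Q = ΔT/ΣR = (311 °C − 36.8 °C)/1.616 = 170 W

Q = 170 W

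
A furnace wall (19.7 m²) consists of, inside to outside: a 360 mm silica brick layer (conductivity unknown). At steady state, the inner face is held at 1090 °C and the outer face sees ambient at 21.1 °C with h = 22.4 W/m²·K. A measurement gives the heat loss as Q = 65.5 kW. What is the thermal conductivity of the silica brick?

ΣR = ΔT/Q = |1090 − 21.1|/65500 = 0.01632 K/W
Known resistances:
  R_conv,out = 1/(hA) = 1/(22.4·19.7) = 0.002266 K/W
R_silica brick = ΣR − ΣR_known = 0.01632 − 0.002266 = 0.01405 K/W
L/(kA) = 0.01405 ⇒ k = 0.360/(0.01405·19.7) = 1.30 W/m·K

k = 1.30 W/m·K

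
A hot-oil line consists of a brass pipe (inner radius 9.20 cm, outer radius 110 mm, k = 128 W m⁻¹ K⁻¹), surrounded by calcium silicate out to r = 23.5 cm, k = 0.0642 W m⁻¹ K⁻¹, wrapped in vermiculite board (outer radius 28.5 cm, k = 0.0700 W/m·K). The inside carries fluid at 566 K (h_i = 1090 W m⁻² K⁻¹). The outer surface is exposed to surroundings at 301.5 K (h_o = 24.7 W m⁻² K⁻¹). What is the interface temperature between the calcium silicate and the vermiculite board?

T = 353.5 K

Resistance network (inner→outer):
  R'_conv,in = 1/(2πr h) = 1/(2π·0.0920·1090) = 0.001587 m·K/W
  R'_brass = ln(0.110/0.0920)/(2πk) = 0.1787/(2π·128) = 2.222×10^-4 m·K/W
  R'_calcium silicate = ln(0.235/0.110)/(2πk) = 0.7591/(2π·0.0642) = 1.882 m·K/W
  R'_vermiculite board = ln(0.285/0.235)/(2πk) = 0.1929/(2π·0.0700) = 0.4386 m·K/W
  R'_conv,out = 1/(2πr h) = 1/(2π·0.285·24.7) = 0.02261 m·K/W
ΣR = 0.001587 + 2.222×10^-4 + 1.882 + 0.4386 + 0.02261 = 2.345 m·K/W
Q' = ΔT/ΣR = (566 K − 301.5 K)/2.345 = 112.8 W/m
From the inner boundary to the calcium silicate/vermiculite board interface, ΣR_partial = 1.884 m·K/W.
T_interface = T_in − Q'·ΣR_partial = 566 K − (112.8)(1.884) = 353.5 K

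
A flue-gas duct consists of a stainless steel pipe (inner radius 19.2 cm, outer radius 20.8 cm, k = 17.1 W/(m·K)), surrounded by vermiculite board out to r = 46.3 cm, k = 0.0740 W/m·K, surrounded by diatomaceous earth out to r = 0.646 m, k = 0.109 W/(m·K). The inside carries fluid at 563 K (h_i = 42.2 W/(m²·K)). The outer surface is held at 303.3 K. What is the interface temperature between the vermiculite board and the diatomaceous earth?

Resistance network (inner→outer):
  R'_conv,in = 1/(2πr h) = 1/(2π·0.192·42.2) = 0.01964 m·K/W
  R'_stainless steel = ln(0.208/0.192)/(2πk) = 0.08004/(2π·17.1) = 7.450×10^-4 m·K/W
  R'_vermiculite board = ln(0.463/0.208)/(2πk) = 0.8002/(2π·0.0740) = 1.721 m·K/W
  R'_diatomaceous earth = ln(0.646/0.463)/(2πk) = 0.3331/(2π·0.109) = 0.4863 m·K/W
ΣR = 0.01964 + 7.450×10^-4 + 1.721 + 0.4863 = 2.228 m·K/W
Q' = ΔT/ΣR = (563 K − 303.3 K)/2.228 = 116.6 W/m
From the inner boundary to the vermiculite board/diatomaceous earth interface, ΣR_partial = 1.741 m·K/W.
T_interface = T_in − Q'·ΣR_partial = 563 K − (116.6)(1.741) = 360.0 K

T = 360.0 K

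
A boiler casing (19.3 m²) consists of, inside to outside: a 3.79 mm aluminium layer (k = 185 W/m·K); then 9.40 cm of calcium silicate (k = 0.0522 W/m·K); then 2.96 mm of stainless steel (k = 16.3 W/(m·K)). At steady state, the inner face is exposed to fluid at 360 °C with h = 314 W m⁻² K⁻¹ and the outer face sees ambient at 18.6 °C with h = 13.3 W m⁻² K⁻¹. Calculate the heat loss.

Q = 3510 W

Series thermal resistances, inner to outer:
  R_conv,in = 1/(hA) = 1/(314·19.3) = 1.650×10^-4 K/W
  R_aluminium = L/(kA) = 0.00379/(185·19.3) = 1.061×10^-6 K/W
  R_calcium silicate = L/(kA) = 0.0940/(0.0522·19.3) = 0.09330 K/W
  R_stainless steel = L/(kA) = 0.00296/(16.3·19.3) = 9.409×10^-6 K/W
  R_conv,out = 1/(hA) = 1/(13.3·19.3) = 0.003896 K/W
ΣR = 1.650×10^-4 + 1.061×10^-6 + 0.09330 + 9.409×10^-6 + 0.003896 = 0.09737 K/W
Q = ΔT/ΣR = (360 °C − 18.6 °C)/0.09737 = 3510 W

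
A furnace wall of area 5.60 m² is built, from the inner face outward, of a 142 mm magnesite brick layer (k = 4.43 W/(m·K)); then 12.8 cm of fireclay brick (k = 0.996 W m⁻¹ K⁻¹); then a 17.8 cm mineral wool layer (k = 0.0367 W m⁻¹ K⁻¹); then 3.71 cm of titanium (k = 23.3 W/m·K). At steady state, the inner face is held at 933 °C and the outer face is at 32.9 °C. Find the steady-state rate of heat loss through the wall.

Resistance network (inner→outer):
  R_magnesite brick = L/(kA) = 0.142/(4.43·5.60) = 0.005724 K/W
  R_fireclay brick = L/(kA) = 0.128/(0.996·5.60) = 0.02295 K/W
  R_mineral wool = L/(kA) = 0.178/(0.0367·5.60) = 0.8661 K/W
  R_titanium = L/(kA) = 0.0371/(23.3·5.60) = 2.843×10^-4 K/W
ΣR = 0.005724 + 0.02295 + 0.8661 + 2.843×10^-4 = 0.8951 K/W
Q = ΔT/ΣR = (933 °C − 32.9 °C)/0.8951 = 1010 W

Q = 1010 W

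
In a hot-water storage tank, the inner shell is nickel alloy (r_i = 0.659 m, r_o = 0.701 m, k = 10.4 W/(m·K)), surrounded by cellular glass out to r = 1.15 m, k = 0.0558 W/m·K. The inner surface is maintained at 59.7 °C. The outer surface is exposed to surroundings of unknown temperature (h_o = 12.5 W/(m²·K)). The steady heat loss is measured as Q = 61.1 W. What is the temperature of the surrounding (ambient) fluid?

T_out = 10.8 °C

Sum the resistances:
  R_nickel alloy = (1/0.659 − 1/0.701)/(4πk) = 0.09092/(4π·10.4) = 6.957×10^-4 K/W
  R_cellular glass = (1/0.701 − 1/1.15)/(4πk) = 0.5570/(4π·0.0558) = 0.7943 K/W
  R_conv,out = 1/(4πr²h) = 1/(4π·1.15²·12.5) = 0.004814 K/W
ΣR = 0.7998 K/W
ΔT = Q·ΣR = 61.1 × 0.7998 = 48.87 K
Heat flows outward, so T_out = T_in − ΔT = 59.7 − 48.87 = 10.8 °C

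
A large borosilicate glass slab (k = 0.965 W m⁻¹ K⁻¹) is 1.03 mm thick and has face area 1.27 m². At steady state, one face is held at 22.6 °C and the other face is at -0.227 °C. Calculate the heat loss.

Q = kA·ΔT/L = 0.965 × 1.27 × |22.6 °C − -0.227 °C| / 0.00103 = 27200 W

Q = 27200 W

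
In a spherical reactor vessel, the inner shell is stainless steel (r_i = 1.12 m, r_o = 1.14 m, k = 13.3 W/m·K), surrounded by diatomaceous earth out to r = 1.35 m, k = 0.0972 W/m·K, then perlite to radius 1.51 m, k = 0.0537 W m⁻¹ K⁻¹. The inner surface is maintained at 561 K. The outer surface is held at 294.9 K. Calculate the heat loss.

Q = 1170 W

Resistance network (inner→outer):
  R_stainless steel = (1/1.12 − 1/1.14)/(4πk) = 0.01566/(4π·13.3) = 9.372×10^-5 K/W
  R_diatomaceous earth = (1/1.14 − 1/1.35)/(4πk) = 0.1365/(4π·0.0972) = 0.1117 K/W
  R_perlite = (1/1.35 − 1/1.51)/(4πk) = 0.07849/(4π·0.0537) = 0.1163 K/W
ΣR = 9.372×10^-5 + 0.1117 + 0.1163 = 0.2281 K/W
Q = ΔT/ΣR = (561 K − 294.9 K)/0.2281 = 1170 W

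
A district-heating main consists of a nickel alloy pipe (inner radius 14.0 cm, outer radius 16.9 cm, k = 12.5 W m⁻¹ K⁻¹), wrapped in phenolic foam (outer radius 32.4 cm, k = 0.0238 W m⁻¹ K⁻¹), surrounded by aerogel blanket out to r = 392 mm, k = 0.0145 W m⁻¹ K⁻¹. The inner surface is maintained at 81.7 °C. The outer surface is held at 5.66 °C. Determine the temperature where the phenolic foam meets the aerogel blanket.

T = 30.3 °C

Series thermal resistances, inner to outer:
  R'_nickel alloy = ln(0.169/0.140)/(2πk) = 0.1883/(2π·12.5) = 0.002397 m·K/W
  R'_phenolic foam = ln(0.324/0.169)/(2πk) = 0.6508/(2π·0.0238) = 4.352 m·K/W
  R'_aerogel blanket = ln(0.392/0.324)/(2πk) = 0.1905/(2π·0.0145) = 2.091 m·K/W
ΣR = 0.002397 + 4.352 + 2.091 = 6.445 m·K/W
Q' = ΔT/ΣR = (81.7 °C − 5.66 °C)/6.445 = 11.80 W/m
From the inner boundary to the phenolic foam/aerogel blanket interface, ΣR_partial = 4.354 m·K/W.
T_interface = T_in − Q'·ΣR_partial = 81.7 °C − (11.80)(4.354) = 30.3 °C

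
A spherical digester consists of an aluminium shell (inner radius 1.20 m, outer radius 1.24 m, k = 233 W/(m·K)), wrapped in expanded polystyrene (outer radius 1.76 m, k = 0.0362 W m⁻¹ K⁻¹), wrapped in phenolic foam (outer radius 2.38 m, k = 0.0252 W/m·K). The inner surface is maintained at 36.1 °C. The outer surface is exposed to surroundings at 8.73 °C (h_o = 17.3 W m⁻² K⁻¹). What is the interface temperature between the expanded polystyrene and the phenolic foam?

T = 21.6 °C

Series thermal resistances, inner to outer:
  R_aluminium = (1/1.20 − 1/1.24)/(4πk) = 0.02688/(4π·233) = 9.181×10^-6 K/W
  R_expanded polystyrene = (1/1.24 − 1/1.76)/(4πk) = 0.2383/(4π·0.0362) = 0.5238 K/W
  R_phenolic foam = (1/1.76 − 1/2.38)/(4πk) = 0.1480/(4π·0.0252) = 0.4674 K/W
  R_conv,out = 1/(4πr²h) = 1/(4π·2.38²·17.3) = 8.121×10^-4 K/W
ΣR = 9.181×10^-6 + 0.5238 + 0.4674 + 8.121×10^-4 = 0.9920 K/W
Q = ΔT/ΣR = (36.1 °C − 8.73 °C)/0.9920 = 27.59 W
From the inner boundary to the expanded polystyrene/phenolic foam interface, ΣR_partial = 0.5238 K/W.
T_interface = T_in − Q·ΣR_partial = 36.1 °C − (27.59)(0.5238) = 21.6 °C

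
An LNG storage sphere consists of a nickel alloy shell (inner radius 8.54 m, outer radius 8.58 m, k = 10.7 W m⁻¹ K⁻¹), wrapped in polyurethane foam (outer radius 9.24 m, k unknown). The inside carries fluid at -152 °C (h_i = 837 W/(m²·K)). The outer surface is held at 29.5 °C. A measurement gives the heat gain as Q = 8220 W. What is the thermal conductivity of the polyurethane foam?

k = 0.0300 W/m·K

ΣR = ΔT/Q = |-152 − 29.5|/8220 = 0.02208 K/W
Known resistances:
  R_conv,in = 1/(4πr²h) = 1/(4π·8.54²·837) = 1.304×10^-6 K/W
  R_nickel alloy = (1/8.54 − 1/8.58)/(4πk) = 5.459×10^-4/(4π·10.7) = 4.060×10^-6 K/W
R_polyurethane foam = ΣR − ΣR_known = 0.02208 − 5.364×10^-6 = 0.02207 K/W
(1/r₁−1/r₂)/(4πk) = 0.02207 ⇒ k = 0.008325/(4π·0.02207) = 0.0300 W/m·K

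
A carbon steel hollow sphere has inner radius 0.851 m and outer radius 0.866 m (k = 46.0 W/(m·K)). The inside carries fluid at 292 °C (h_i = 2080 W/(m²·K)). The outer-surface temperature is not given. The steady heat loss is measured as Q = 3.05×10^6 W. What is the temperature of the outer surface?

T_out = 23.5 °C

Series resistances:
  R_conv,in = 1/(4πr²h) = 1/(4π·0.851²·2080) = 5.283×10^-5 K/W
  R_carbon steel = (1/0.851 − 1/0.866)/(4πk) = 0.02035/(4π·46.0) = 3.521×10^-5 K/W
ΣR = 8.804×10^-5 K/W
ΔT = Q·ΣR = 3.05×10^6 × 8.804×10^-5 = 268.5 K
Heat flows outward, so T_out = T_in − ΔT = 292 − 268.5 = 23.5 °C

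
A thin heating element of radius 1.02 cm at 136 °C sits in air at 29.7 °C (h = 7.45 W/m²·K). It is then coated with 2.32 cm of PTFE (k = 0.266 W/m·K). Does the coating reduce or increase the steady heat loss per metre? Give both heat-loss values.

Critical radius for a cylinder: r_cr = k/h = 0.0357 m = 3.57 cm.
Outer radius after coating: r₂ = 0.0102 + 0.0232 = 0.0334 m.
Since r₁ < r_cr and r₂ ≤ r_cr, the coating moves toward the maximum at r_cr — heat loss rises.
Bare: R = 1/(2πr₁h) = 2.094 m·K/W; Q = 106.3/2.094 = 50.8 W/m.
Coated: R = R_cond + R_conv = 1.349 m·K/W; Q = 106.3/1.349 = 78.8 W/m.

increases: 50.8 → 78.8 W/m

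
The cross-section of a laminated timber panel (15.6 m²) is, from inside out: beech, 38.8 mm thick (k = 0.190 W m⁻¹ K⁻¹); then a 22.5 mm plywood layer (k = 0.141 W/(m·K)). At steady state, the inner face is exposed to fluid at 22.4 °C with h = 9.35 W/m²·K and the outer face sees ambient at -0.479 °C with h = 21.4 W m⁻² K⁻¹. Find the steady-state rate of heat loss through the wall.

Resistance network (inner→outer):
  R_conv,in = 1/(hA) = 1/(9.35·15.6) = 0.006856 K/W
  R_beech = L/(kA) = 0.0388/(0.190·15.6) = 0.01309 K/W
  R_plywood = L/(kA) = 0.0225/(0.141·15.6) = 0.01023 K/W
  R_conv,out = 1/(hA) = 1/(21.4·15.6) = 0.002995 K/W
ΣR = 0.006856 + 0.01309 + 0.01023 + 0.002995 = 0.03317 K/W
Q = ΔT/ΣR = (22.4 °C − -0.479 °C)/0.03317 = 690 W

Q = 690 W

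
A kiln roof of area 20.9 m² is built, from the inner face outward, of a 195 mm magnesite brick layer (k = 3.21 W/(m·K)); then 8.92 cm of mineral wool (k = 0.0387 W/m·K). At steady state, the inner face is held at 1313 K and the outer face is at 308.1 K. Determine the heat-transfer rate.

Treat each layer as a resistance in series:
  R_magnesite brick = L/(kA) = 0.195/(3.21·20.9) = 0.002907 K/W
  R_mineral wool = L/(kA) = 0.0892/(0.0387·20.9) = 0.1103 K/W
ΣR = 0.002907 + 0.1103 = 0.1132 K/W
Q = ΔT/ΣR = (1313 K − 308.1 K)/0.1132 = 8880 W

Q = 8.88 kW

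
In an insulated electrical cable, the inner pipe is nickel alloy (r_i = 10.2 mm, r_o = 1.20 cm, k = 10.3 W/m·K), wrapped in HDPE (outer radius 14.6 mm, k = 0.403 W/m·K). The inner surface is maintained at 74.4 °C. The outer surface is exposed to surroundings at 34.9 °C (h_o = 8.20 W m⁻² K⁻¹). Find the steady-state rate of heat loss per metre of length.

Resistance network (inner→outer):
  R'_nickel alloy = ln(0.0120/0.0102)/(2πk) = 0.1625/(2π·10.3) = 0.002511 m·K/W
  R'_HDPE = ln(0.0146/0.0120)/(2πk) = 0.1961/(2π·0.403) = 0.07745 m·K/W
  R'_conv,out = 1/(2πr h) = 1/(2π·0.0146·8.20) = 1.329 m·K/W
ΣR = 0.002511 + 0.07745 + 1.329 = 1.409 m·K/W
Q' = ΔT/ΣR = (74.4 °C − 34.9 °C)/1.409 = 28.0 W/m

Q' = 28.0 W/m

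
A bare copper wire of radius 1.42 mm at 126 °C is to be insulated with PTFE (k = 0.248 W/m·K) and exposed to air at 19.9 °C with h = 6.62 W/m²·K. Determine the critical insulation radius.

For a cylinder, r_cr = k_ins/h = 0.248/6.62 = 0.0375 m = 3.75 cm

r_cr = 3.75 cm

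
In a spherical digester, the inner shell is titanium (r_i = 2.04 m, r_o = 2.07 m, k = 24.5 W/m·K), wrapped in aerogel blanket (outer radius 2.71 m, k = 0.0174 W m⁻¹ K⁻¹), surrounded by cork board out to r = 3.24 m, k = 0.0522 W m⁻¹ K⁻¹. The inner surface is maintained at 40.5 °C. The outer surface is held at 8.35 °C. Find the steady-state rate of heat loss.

Resistance network (inner→outer):
  R_titanium = (1/2.04 − 1/2.07)/(4πk) = 0.007104/(4π·24.5) = 2.308×10^-5 K/W
  R_aerogel blanket = (1/2.07 − 1/2.71)/(4πk) = 0.1141/(4π·0.0174) = 0.5218 K/W
  R_cork board = (1/2.71 − 1/3.24)/(4πk) = 0.06036/(4π·0.0522) = 0.09202 K/W
ΣR = 2.308×10^-5 + 0.5218 + 0.09202 = 0.6138 K/W
Q = ΔT/ΣR = (40.5 °C − 8.35 °C)/0.6138 = 52.4 W

Q = 52.4 W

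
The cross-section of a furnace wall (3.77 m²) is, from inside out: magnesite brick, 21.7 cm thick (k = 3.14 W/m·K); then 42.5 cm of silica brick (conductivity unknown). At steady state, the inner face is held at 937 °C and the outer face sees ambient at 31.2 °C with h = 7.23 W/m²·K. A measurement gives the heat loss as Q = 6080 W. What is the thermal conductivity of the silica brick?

k = 1.20 W/m·K

ΣR = ΔT/Q = |937 − 31.2|/6080 = 0.1490 K/W
Known resistances:
  R_magnesite brick = L/(kA) = 0.217/(3.14·3.77) = 0.01833 K/W
  R_conv,out = 1/(hA) = 1/(7.23·3.77) = 0.03669 K/W
R_silica brick = ΣR − ΣR_known = 0.1490 − 0.05502 = 0.09398 K/W
L/(kA) = 0.09398 ⇒ k = 0.425/(0.09398·3.77) = 1.20 W/m·K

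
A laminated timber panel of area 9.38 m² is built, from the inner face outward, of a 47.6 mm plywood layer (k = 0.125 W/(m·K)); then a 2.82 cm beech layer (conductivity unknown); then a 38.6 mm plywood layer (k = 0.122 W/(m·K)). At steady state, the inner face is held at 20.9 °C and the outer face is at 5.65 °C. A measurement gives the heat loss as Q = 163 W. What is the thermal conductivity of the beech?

ΣR = ΔT/Q = |20.9 − 5.65|/163 = 0.09356 K/W
Known resistances:
  R_plywood = L/(kA) = 0.0476/(0.125·9.38) = 0.04060 K/W
  R_plywood = L/(kA) = 0.0386/(0.122·9.38) = 0.03373 K/W
R_beech = ΣR − ΣR_known = 0.09356 − 0.07433 = 0.01923 K/W
L/(kA) = 0.01923 ⇒ k = 0.0282/(0.01923·9.38) = 0.156 W/m·K

k = 0.156 W/m·K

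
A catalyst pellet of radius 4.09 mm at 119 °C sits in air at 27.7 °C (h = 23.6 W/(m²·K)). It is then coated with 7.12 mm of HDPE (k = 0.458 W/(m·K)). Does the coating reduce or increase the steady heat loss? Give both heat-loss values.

increases: 0.453 → 1.70 W

Critical radius for a sphere: r_cr = 2k/h = 0.0388 m = 3.88 cm.
Outer radius after coating: r₂ = 0.00409 + 0.00712 = 0.01121 m.
Since r₁ < r_cr and r₂ ≤ r_cr, the coating moves toward the maximum at r_cr — heat loss rises.
Bare: R = 1/(4πr₁²h) = 201.6 K/W; Q = 91.3/201.6 = 0.453 W.
Coated: R = R_cond + R_conv = 53.81 K/W; Q = 91.3/53.81 = 1.70 W.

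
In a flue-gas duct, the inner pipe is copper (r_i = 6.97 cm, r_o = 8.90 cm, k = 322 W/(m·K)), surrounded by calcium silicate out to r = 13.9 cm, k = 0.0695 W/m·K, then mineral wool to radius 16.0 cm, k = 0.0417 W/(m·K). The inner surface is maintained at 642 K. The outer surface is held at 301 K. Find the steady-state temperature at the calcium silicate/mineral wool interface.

T = 419 K

Treat each layer as a resistance in series:
  R'_copper = ln(0.0890/0.0697)/(2πk) = 0.2444/(2π·322) = 1.208×10^-4 m·K/W
  R'_calcium silicate = ln(0.139/0.0890)/(2πk) = 0.4458/(2π·0.0695) = 1.021 m·K/W
  R'_mineral wool = ln(0.160/0.139)/(2πk) = 0.1407/(2π·0.0417) = 0.5370 m·K/W
ΣR = 1.208×10^-4 + 1.021 + 0.5370 = 1.558 m·K/W
Q' = ΔT/ΣR = (642 K − 301 K)/1.558 = 218.9 W/m
From the inner boundary to the calcium silicate/mineral wool interface, ΣR_partial = 1.021 m·K/W.
T_interface = T_in − Q'·ΣR_partial = 642 K − (218.9)(1.021) = 419 K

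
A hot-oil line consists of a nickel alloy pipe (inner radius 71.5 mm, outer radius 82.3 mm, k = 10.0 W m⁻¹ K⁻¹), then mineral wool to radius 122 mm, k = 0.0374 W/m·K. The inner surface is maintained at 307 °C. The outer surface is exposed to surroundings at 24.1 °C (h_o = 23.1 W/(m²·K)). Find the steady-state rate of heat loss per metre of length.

Resistance network (inner→outer):
  R'_nickel alloy = ln(0.0823/0.0715)/(2πk) = 0.1407/(2π·10.0) = 0.002239 m·K/W
  R'_mineral wool = ln(0.122/0.0823)/(2πk) = 0.3936/(2π·0.0374) = 1.675 m·K/W
  R'_conv,out = 1/(2πr h) = 1/(2π·0.122·23.1) = 0.05647 m·K/W
ΣR = 0.002239 + 1.675 + 0.05647 = 1.734 m·K/W
Q' = ΔT/ΣR = (307 °C − 24.1 °C)/1.734 = 163 W/m

Q' = 163 W/m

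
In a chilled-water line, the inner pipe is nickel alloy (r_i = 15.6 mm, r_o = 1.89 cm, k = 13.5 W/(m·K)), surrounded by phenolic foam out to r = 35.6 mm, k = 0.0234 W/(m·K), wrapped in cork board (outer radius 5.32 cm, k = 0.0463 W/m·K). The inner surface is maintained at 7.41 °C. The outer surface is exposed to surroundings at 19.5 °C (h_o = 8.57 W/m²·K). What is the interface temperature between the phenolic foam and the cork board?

Resistance network (inner→outer):
  R'_nickel alloy = ln(0.0189/0.0156)/(2πk) = 0.1919/(2π·13.5) = 0.002262 m·K/W
  R'_phenolic foam = ln(0.0356/0.0189)/(2πk) = 0.6332/(2π·0.0234) = 4.307 m·K/W
  R'_cork board = ln(0.0532/0.0356)/(2πk) = 0.4017/(2π·0.0463) = 1.381 m·K/W
  R'_conv,out = 1/(2πr h) = 1/(2π·0.0532·8.57) = 0.3491 m·K/W
ΣR = 0.002262 + 4.307 + 1.381 + 0.3491 = 6.039 m·K/W
Q' = ΔT/ΣR = (7.41 °C − 19.5 °C)/6.039 = -2.002 W/m
From the inner boundary to the phenolic foam/cork board interface, ΣR_partial = 4.309 m·K/W.
T_interface = T_in − Q'·ΣR_partial = 7.41 °C − (-2.002)(4.309) = 16.0 °C

T = 16.0 °C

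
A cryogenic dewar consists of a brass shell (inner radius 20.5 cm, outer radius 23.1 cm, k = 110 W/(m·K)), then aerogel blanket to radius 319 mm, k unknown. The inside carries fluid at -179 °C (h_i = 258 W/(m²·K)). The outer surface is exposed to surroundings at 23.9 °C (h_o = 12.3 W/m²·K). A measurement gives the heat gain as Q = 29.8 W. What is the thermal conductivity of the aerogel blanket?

ΣR = ΔT/Q = |-179 − 23.9|/29.8 = 6.809 K/W
Known resistances:
  R_conv,in = 1/(4πr²h) = 1/(4π·0.205²·258) = 0.007339 K/W
  R_brass = (1/0.205 − 1/0.231)/(4πk) = 0.5490/(4π·110) = 3.972×10^-4 K/W
  R_conv,out = 1/(4πr²h) = 1/(4π·0.319²·12.3) = 0.06358 K/W
R_aerogel blanket = ΣR − ΣR_known = 6.809 − 0.07132 = 6.738 K/W
(1/r₁−1/r₂)/(4πk) = 6.738 ⇒ k = 1.194/(4π·6.738) = 0.0141 W/m·K

k = 0.0141 W/m·K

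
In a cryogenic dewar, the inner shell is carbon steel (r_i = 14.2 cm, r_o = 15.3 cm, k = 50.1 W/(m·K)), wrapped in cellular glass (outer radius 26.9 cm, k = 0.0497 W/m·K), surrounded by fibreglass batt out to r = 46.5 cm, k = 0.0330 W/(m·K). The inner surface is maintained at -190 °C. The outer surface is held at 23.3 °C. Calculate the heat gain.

Q = 25.7 W

Resistance network (inner→outer):
  R_carbon steel = (1/0.142 − 1/0.153)/(4πk) = 0.5063/(4π·50.1) = 8.042×10^-4 K/W
  R_cellular glass = (1/0.153 − 1/0.269)/(4πk) = 2.818/(4π·0.0497) = 4.513 K/W
  R_fibreglass batt = (1/0.269 − 1/0.465)/(4πk) = 1.567/(4π·0.0330) = 3.779 K/W
ΣR = 8.042×10^-4 + 4.513 + 3.779 = 8.293 K/W
Q = ΔT/ΣR = (-190 °C − 23.3 °C)/8.293 = -25.7 W
(Negative Q ⇒ heat flows inward; heat gain = 25.7 W.)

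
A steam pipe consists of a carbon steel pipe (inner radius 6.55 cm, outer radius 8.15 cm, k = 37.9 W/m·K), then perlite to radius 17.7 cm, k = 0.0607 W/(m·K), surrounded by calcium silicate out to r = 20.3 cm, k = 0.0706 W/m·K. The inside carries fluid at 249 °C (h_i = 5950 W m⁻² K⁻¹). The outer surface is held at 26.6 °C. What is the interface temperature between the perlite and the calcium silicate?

T = 55.9 °C

Treat each layer as a resistance in series:
  R'_conv,in = 1/(2πr h) = 1/(2π·0.0655·5950) = 4.084×10^-4 m·K/W
  R'_carbon steel = ln(0.0815/0.0655)/(2πk) = 0.2186/(2π·37.9) = 9.178×10^-4 m·K/W
  R'_perlite = ln(0.177/0.0815)/(2πk) = 0.7755/(2π·0.0607) = 2.033 m·K/W
  R'_calcium silicate = ln(0.203/0.177)/(2πk) = 0.1371/(2π·0.0706) = 0.3090 m·K/W
ΣR = 4.084×10^-4 + 9.178×10^-4 + 2.033 + 0.3090 = 2.343 m·K/W
Q' = ΔT/ΣR = (249 °C − 26.6 °C)/2.343 = 94.92 W/m
From the inner boundary to the perlite/calcium silicate interface, ΣR_partial = 2.034 m·K/W.
T_interface = T_in − Q'·ΣR_partial = 249 °C − (94.92)(2.034) = 55.9 °C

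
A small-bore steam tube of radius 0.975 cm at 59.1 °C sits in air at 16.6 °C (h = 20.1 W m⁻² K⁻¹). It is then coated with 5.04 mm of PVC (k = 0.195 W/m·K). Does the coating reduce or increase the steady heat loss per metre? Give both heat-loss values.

Critical radius for a cylinder: r_cr = k/h = 0.00970 m = 0.970 cm.
Outer radius after coating: r₂ = 0.00975 + 0.00504 = 0.01479 m.
Since r₁ ≥ r_cr, any added insulation reduces the heat loss.
Bare: R = 1/(2πr₁h) = 0.8121 m·K/W; Q = 42.5/0.8121 = 52.3 W/m.
Coated: R = R_cond + R_conv = 0.8755 m·K/W; Q = 42.5/0.8755 = 48.5 W/m.

reduces: 52.3 → 48.5 W/m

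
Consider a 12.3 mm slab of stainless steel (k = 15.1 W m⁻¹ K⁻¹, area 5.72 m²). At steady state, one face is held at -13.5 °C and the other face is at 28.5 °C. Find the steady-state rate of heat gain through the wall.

Q = kA·ΔT/L = 15.1 × 5.72 × |-13.5 °C − 28.5 °C| / 0.0123 = 2.95×10^5 W

Q = 295 kW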